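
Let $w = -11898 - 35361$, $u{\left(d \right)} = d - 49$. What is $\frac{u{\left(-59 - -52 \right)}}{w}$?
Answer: $\frac{56}{47259} \approx 0.001185$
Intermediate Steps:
$u{\left(d \right)} = -49 + d$ ($u{\left(d \right)} = d - 49 = -49 + d$)
$w = -47259$
$\frac{u{\left(-59 - -52 \right)}}{w} = \frac{-49 - 7}{-47259} = \left(-49 + \left(-59 + 52\right)\right) \left(- \frac{1}{47259}\right) = \left(-49 - 7\right) \left(- \frac{1}{47259}\right) = \left(-56\right) \left(- \frac{1}{47259}\right) = \frac{56}{47259}$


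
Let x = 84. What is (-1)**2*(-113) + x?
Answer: -29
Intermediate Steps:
(-1)**2*(-113) + x = (-1)**2*(-113) + 84 = 1*(-113) + 84 = -113 + 84 = -29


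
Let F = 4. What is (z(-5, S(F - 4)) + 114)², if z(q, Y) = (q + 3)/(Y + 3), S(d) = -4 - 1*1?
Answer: 13225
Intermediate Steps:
S(d) = -5 (S(d) = -4 - 1 = -5)
z(q, Y) = (3 + q)/(3 + Y)
(z(-5, S(F - 4)) + 114)² = ((3 - 5)/(3 - 5) + 114)² = (-2/(-2) + 114)² = (-½*(-2) + 114)² = (1 + 114)² = 115² = 13225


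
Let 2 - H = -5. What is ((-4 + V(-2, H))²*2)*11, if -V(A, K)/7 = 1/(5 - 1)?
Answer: 5819/8 ≈ 727.38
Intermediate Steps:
H = 7 (H = 2 - 1*(-5) = 2 + 5 = 7)
V(A, K) = -7/4 (V(A, K) = -7/(5 - 1) = -7/4)
((-4 + V(-2, H))²*2)*11 = ((-4 - 7/4)²*2)*11 = ((-23/4)²*2)*11 = ((529/16)*2)*11 = (529/8)*11 = 5819/8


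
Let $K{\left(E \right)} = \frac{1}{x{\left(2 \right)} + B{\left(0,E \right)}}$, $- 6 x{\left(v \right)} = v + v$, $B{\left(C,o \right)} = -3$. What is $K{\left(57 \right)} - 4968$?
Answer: $- \frac{54651}{11} \approx -4968.3$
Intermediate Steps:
$x{\left(v \right)} = - \frac{v}{3}$ ($x{\left(v \right)} = - \frac{v + v}{6} = - \frac{2 v}{6} = - \frac{v}{3}$)
$K{\left(E \right)} = - \frac{3}{11}$ ($K{\left(E \right)} = \frac{1}{\left(- \frac{1}{3}\right) 2 - 3} = \frac{1}{- \frac{2}{3} - 3} = \frac{1}{- \frac{11}{3}} = - \frac{3}{11}$)
$K{\left(57 \right)} - 4968 = - \frac{3}{11} - 4968 = - \frac{54651}{11}$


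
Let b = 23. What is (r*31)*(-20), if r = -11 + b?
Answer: -7440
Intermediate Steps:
r = 12 (r = -11 + 23 = 12)
(r*31)*(-20) = (12*31)*(-20) = 372*(-20) = -7440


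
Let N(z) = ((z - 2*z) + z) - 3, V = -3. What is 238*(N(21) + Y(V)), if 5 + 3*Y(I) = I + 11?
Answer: -476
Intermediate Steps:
Y(I) = 2 + I/3 (Y(I) = -5/3 + (I + 11)/3 = -5/3 + (11 + I)/3 = -5/3 + (11/3 + I/3) = 2 + I/3)
N(z) = -3 (N(z) = (-z + z) - 3 = 0 - 3 = -3)
238*(N(21) + Y(V)) = 238*(-3 + (2 + (1/3)*(-3))) = 238*(-3 + (2 - 1)) = 238*(-3 + 1) = 238*(-2) = -476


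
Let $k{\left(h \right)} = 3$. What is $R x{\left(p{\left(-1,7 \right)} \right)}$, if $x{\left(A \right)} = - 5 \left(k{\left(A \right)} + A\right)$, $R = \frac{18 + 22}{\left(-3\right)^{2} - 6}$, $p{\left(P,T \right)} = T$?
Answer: $- \frac{2000}{3} \approx -666.67$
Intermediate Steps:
$R = \frac{40}{3}$ ($R = \frac{40}{9 - 6} = \frac{40}{3} \approx 13.333$)
$x{\left(A \right)} = -15 - 5 A$ ($x{\left(A \right)} = - 5 \left(3 + A\right) = -15 - 5 A$)
$R x{\left(p{\left(-1,7 \right)} \right)} = \frac{40 \left(-15 - 35\right)}{3} = \frac{40}{3} \left(-50\right) = - \frac{2000}{3}$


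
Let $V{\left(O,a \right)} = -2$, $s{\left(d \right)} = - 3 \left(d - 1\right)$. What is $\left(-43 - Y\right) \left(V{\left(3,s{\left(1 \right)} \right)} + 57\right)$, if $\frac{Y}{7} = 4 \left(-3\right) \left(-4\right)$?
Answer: $-20845$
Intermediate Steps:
$s{\left(d \right)} = 3 - 3 d$ ($s{\left(d \right)} = - 3 \left(-1 + d\right) = 3 - 3 d$)
$Y = 336$ ($Y = 7 \cdot 4 \left(-3\right) \left(-4\right) = 7 \left(\left(-12\right) \left(-4\right)\right) = 7 \cdot 48 = 336$)
$\left(-43 - Y\right) \left(V{\left(3,s{\left(1 \right)} \right)} + 57\right) = \left(-43 - 336\right) \left(-2 + 57\right) = \left(-43 - 336\right) 55 = \left(-379\right) 55 = -20845$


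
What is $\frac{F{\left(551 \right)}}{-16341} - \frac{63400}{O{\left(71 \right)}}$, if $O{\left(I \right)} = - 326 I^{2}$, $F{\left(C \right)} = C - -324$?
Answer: $- \frac{200962925}{13427121903} \approx -0.014967$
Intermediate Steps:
$F{\left(C \right)} = 324 + C$ ($F{\left(C \right)} = C + 324 = 324 + C$)
$\frac{F{\left(551 \right)}}{-16341} - \frac{63400}{O{\left(71 \right)}} = \frac{324 + 551}{-16341} - \frac{63400}{\left(-326\right) 71^{2}} = 875 \left(- \frac{1}{16341}\right) - \frac{63400}{\left(-326\right) 5041} = - \frac{875}{16341} - \frac{63400}{-1643366} = - \frac{875}{16341} - - \frac{31700}{821683} = - \frac{875}{16341} + \frac{31700}{821683} = - \frac{200962925}{13427121903}$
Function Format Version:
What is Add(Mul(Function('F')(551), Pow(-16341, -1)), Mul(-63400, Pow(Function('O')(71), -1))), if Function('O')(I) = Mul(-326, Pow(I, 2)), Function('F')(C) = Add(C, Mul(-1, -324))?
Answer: Rational(-200962925, 13427121903) ≈ -0.014967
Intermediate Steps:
Function('F')(C) = Add(324, C) (Function('F')(C) = Add(C, 324) = Add(324, C))
Add(Mul(Function('F')(551), Pow(-16341, -1)), Mul(-63400, Pow(Function('O')(71), -1))) = Add(Mul(Add(324, 551), Pow(-16341, -1)), Mul(-63400, Pow(Mul(-326, Pow(71, 2)), -1))) = Add(Mul(875, Rational(-1, 16341)), Mul(-63400, Pow(Mul(-326, 5041), -1))) = Add(Rational(-875, 16341), Mul(-63400, Pow(-1643366, -1))) = Add(Rational(-875, 16341), Mul(-63400, Rational(-1, 1643366))) = Add(Rational(-875, 16341), Rational(31700, 821683)) = Rational(-200962925, 13427121903)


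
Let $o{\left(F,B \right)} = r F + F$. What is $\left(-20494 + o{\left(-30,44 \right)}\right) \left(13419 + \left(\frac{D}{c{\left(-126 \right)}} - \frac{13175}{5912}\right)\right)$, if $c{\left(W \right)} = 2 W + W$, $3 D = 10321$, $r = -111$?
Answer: $- \frac{386382746771575}{1676052} \approx -2.3053 \cdot 10^{8}$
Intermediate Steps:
$D = \frac{10321}{3}$ ($D = \frac{1}{3} \cdot 10321 = \frac{10321}{3} \approx 3440.3$)
$o{\left(F,B \right)} = - 110 F$ ($o{\left(F,B \right)} = - 111 F + F = - 110 F$)
$c{\left(W \right)} = 3 W$
$\left(-20494 + o{\left(-30,44 \right)}\right) \left(13419 + \left(\frac{D}{c{\left(-126 \right)}} - \frac{13175}{5912}\right)\right) = \left(-20494 - -3300\right) \left(13419 + \left(\frac{10321}{3 \cdot 3 \left(-126\right)} - \frac{13175}{5912}\right)\right) = \left(-20494 + 3300\right) \left(13419 + \left(\frac{10321}{3 \left(-378\right)} - \frac{13175}{5912}\right)\right) = - 17194 \left(13419 + \left(\frac{10321}{3} \left(- \frac{1}{378}\right) - \frac{13175}{5912}\right)\right) = - 17194 \left(13419 - \frac{37979101}{3352104}\right) = \left(-17194\right) \frac{44943904475}{3352104} = - \frac{386382746771575}{1676052}$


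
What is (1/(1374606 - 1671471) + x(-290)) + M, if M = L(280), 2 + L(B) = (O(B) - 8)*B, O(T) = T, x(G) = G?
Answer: 22522553819/296865 ≈ 75868.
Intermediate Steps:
L(B) = -2 + B*(-8 + B) (L(B) = -2 + (B - 8)*B = -2 + (-8 + B)*B = -2 + B*(-8 + B))
M = 76158 (M = -2 + 280² - 8*280 = -2 + 78400 - 2240 = 76158)
(1/(1374606 - 1671471) + x(-290)) + M = (1/(1374606 - 1671471) - 290) + 76158 = (1/(-296865) - 290) + 76158 = (-1/296865 - 290) + 76158 = -86090851/296865 + 76158 = 22522553819/296865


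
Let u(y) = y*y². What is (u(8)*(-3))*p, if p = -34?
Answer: 52224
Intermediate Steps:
u(y) = y³
(u(8)*(-3))*p = (8³*(-3))*(-34) = (512*(-3))*(-34) = -1536*(-34) = 52224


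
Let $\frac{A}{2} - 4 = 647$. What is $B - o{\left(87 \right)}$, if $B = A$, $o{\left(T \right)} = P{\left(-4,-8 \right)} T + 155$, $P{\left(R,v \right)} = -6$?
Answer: $1669$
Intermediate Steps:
$A = 1302$ ($A = 8 + 2 \cdot 647 = 8 + 1294 = 1302$)
$o{\left(T \right)} = 155 - 6 T$ ($o{\left(T \right)} = - 6 T + 155 = 155 - 6 T$)
$B = 1302$
$B - o{\left(87 \right)} = 1302 - \left(155 - 522\right) = 1302 - -367 = 1302 + 367 = 1669$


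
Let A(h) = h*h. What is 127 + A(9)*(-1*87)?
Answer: -6920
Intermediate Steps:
A(h) = h²
127 + A(9)*(-1*87) = 127 + 9²*(-1*87) = 127 + 81*(-87) = 127 - 7047 = -6920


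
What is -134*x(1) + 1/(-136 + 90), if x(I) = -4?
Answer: 24655/46 ≈ 535.98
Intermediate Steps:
-134*x(1) + 1/(-136 + 90) = -134*(-4) + 1/(-136 + 90) = 536 + 1/(-46) = 536 - 1/46 = 24655/46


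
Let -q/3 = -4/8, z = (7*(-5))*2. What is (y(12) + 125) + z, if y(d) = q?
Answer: 113/2 ≈ 56.500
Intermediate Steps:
z = -70 (z = -35*2 = -70)
q = 3/2 (q = -(-12)/8 = -3*(-1/2) = 3/2 ≈ 1.5000)
y(d) = 3/2
(y(12) + 125) + z = (3/2 + 125) - 70 = 253/2 - 70 = 113/2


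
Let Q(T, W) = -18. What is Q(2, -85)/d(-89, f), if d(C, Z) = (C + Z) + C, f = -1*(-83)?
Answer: 18/95 ≈ 0.18947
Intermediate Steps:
f = 83
d(C, Z) = Z + 2*C
Q(2, -85)/d(-89, f) = -18/(83 + 2*(-89)) = -18/(83 - 178) = -18/(-95) = -18*(-1/95) = 18/95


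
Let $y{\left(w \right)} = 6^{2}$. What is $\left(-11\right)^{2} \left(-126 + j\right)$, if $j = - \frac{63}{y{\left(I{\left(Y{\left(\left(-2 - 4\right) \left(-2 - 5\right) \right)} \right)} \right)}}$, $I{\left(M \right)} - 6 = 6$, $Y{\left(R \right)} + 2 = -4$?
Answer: $- \frac{61831}{4} \approx -15458.0$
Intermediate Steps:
$Y{\left(R \right)} = -6$ ($Y{\left(R \right)} = -2 - 4 = -6$)
$I{\left(M \right)} = 12$ ($I{\left(M \right)} = 6 + 6 = 12$)
$y{\left(w \right)} = 36$
$j = - \frac{7}{4}$ ($j = - \frac{63}{36} = \left(-63\right) \frac{1}{36} = - \frac{7}{4} \approx -1.75$)
$\left(-11\right)^{2} \left(-126 + j\right) = \left(-11\right)^{2} \left(-126 - \frac{7}{4}\right) = 121 \left(- \frac{511}{4}\right) = - \frac{61831}{4}$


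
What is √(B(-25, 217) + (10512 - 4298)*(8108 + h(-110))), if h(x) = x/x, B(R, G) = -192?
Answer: √50389134 ≈ 7098.5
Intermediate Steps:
h(x) = 1
√(B(-25, 217) + (10512 - 4298)*(8108 + h(-110))) = √(-192 + (10512 - 4298)*(8108 + 1)) = √(-192 + 6214*8109) = √(-192 + 50389326) = √50389134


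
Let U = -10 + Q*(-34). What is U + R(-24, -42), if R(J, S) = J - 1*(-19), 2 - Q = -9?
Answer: -389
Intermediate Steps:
Q = 11 (Q = 2 - 1*(-9) = 2 + 9 = 11)
R(J, S) = 19 + J (R(J, S) = J + 19 = 19 + J)
U = -384 (U = -10 + 11*(-34) = -10 - 374 = -384)
U + R(-24, -42) = -384 + (19 - 24) = -384 - 5 = -389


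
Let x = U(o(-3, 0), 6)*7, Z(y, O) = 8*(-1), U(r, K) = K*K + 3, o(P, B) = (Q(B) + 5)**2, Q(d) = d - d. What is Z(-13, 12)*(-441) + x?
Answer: 3801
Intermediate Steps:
Q(d) = 0
o(P, B) = 25 (o(P, B) = (0 + 5)**2 = 5**2 = 25)
U(r, K) = 3 + K**2 (U(r, K) = K**2 + 3 = 3 + K**2)
Z(y, O) = -8
x = 273 (x = (3 + 6**2)*7 = (3 + 36)*7 = 39*7 = 273)
Z(-13, 12)*(-441) + x = -8*(-441) + 273 = 3528 + 273 = 3801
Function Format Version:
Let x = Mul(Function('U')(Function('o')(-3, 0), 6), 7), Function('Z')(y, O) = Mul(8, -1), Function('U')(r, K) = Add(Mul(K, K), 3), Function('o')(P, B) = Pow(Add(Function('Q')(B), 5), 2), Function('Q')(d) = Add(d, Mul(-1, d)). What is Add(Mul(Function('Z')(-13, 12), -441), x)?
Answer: 3801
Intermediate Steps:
Function('Q')(d) = 0
Function('o')(P, B) = 25 (Function('o')(P, B) = Pow(Add(0, 5), 2) = Pow(5, 2) = 25)
Function('U')(r, K) = Add(3, Pow(K, 2)) (Function('U')(r, K) = Add(Pow(K, 2), 3) = Add(3, Pow(K, 2)))
Function('Z')(y, O) = -8
x = 273 (x = Mul(Add(3, Pow(6, 2)), 7) = Mul(Add(3, 36), 7) = Mul(39, 7) = 273)
Add(Mul(Function('Z')(-13, 12), -441), x) = Add(Mul(-8, -441), 273) = Add(3528, 273) = 3801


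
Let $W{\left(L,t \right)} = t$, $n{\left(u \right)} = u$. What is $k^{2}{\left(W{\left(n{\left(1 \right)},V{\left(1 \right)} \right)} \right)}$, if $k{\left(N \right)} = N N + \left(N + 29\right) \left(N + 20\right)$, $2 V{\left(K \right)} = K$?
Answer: $366025$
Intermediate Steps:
$V{\left(K \right)} = \frac{K}{2}$
$k{\left(N \right)} = N^{2} + \left(20 + N\right) \left(29 + N\right)$ ($k{\left(N \right)} = N^{2} + \left(29 + N\right) \left(20 + N\right) = N^{2} + \left(20 + N\right) \left(29 + N\right)$)
$k^{2}{\left(W{\left(n{\left(1 \right)},V{\left(1 \right)} \right)} \right)} = \left(580 + 2 \left(\frac{1}{2} \cdot 1\right)^{2} + 49 \cdot \frac{1}{2} \cdot 1\right)^{2} = \left(580 + \frac{2}{4} + 49 \cdot \frac{1}{2}\right)^{2} = \left(580 + 2 \cdot \frac{1}{4} + \frac{49}{2}\right)^{2} = \left(580 + \frac{1}{2} + \frac{49}{2}\right)^{2} = 605^{2} = 366025$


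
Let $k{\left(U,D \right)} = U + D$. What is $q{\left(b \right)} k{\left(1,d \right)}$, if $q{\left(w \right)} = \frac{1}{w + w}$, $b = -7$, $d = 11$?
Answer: $- \frac{6}{7} \approx -0.85714$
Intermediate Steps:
$k{\left(U,D \right)} = D + U$
$q{\left(w \right)} = \frac{1}{2 w}$
$q{\left(b \right)} k{\left(1,d \right)} = \frac{1}{2 \left(-7\right)} \left(11 + 1\right) = \frac{1}{2} \left(- \frac{1}{7}\right) 12 = \left(- \frac{1}{14}\right) 12 = - \frac{6}{7}$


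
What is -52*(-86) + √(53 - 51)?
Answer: 4472 + √2 ≈ 4473.4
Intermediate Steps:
-52*(-86) + √(53 - 51) = 4472 + √2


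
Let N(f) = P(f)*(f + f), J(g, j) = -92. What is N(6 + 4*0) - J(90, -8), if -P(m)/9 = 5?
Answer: -448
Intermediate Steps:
P(m) = -45 (P(m) = -9*5 = -45)
N(f) = -90*f (N(f) = -45*(f + f) = -90*f)
N(6 + 4*0) - J(90, -8) = -90*(6 + 4*0) - 1*(-92) = -90*(6 + 0) + 92 = -90*6 + 92 = -540 + 92 = -448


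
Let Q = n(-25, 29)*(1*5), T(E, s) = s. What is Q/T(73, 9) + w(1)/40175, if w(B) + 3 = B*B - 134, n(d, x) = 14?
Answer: 2811026/361575 ≈ 7.7744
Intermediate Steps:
w(B) = -137 + B**2 (w(B) = -3 + (B*B - 134) = -3 + (B**2 - 134) = -3 + (-134 + B**2) = -137 + B**2)
Q = 70 (Q = 14*(1*5) = 14*5 = 70)
Q/T(73, 9) + w(1)/40175 = 70/9 + (-137 + 1**2)/40175 = 70*(1/9) + (-137 + 1)*(1/40175) = 70/9 - 136*1/40175 = 70/9 - 136/40175 = 2811026/361575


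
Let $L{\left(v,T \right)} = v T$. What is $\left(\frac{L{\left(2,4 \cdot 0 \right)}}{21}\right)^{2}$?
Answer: $0$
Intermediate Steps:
$L{\left(v,T \right)} = T v$
$\left(\frac{L{\left(2,4 \cdot 0 \right)}}{21}\right)^{2} = \left(\frac{4 \cdot 0 \cdot 2}{21}\right)^{2} = \left(0 \cdot 2 \cdot \frac{1}{21}\right)^{2} = \left(0 \cdot \frac{1}{21}\right)^{2} = 0^{2} = 0$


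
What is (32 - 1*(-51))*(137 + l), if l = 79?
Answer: 17928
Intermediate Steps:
(32 - 1*(-51))*(137 + l) = (32 - 1*(-51))*(137 + 79) = (32 + 51)*216 = 83*216 = 17928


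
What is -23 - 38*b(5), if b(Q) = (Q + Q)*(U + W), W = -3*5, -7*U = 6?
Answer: 42019/7 ≈ 6002.7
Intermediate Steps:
U = -6/7 (U = -1/7*6 = -6/7 ≈ -0.85714)
W = -15
b(Q) = -222*Q/7 (b(Q) = (Q + Q)*(-6/7 - 15) = (2*Q)*(-111/7) = -222*Q/7)
-23 - 38*b(5) = -23 - (-8436)*5/7 = -23 - 38*(-1110/7) = -23 + 42180/7 = 42019/7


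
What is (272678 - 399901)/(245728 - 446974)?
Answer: 127223/201246 ≈ 0.63218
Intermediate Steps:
(272678 - 399901)/(245728 - 446974) = -127223/(-201246) = -127223*(-1/201246) = 127223/201246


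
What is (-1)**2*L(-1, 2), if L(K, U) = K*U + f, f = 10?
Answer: 8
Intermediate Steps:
L(K, U) = 10 + K*U (L(K, U) = K*U + 10 = 10 + K*U)
(-1)**2*L(-1, 2) = (-1)**2*(10 - 1*2) = 1*(10 - 2) = 1*8 = 8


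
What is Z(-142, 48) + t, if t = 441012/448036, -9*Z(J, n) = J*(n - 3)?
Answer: 79636643/112009 ≈ 710.98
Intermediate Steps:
Z(J, n) = -J*(-3 + n)/9 (Z(J, n) = -J*(n - 3)/9 = -J*(-3 + n)/9)
t = 110253/112009 (t = 441012*(1/448036) = 110253/112009 ≈ 0.98432)
Z(-142, 48) + t = (1/9)*(-142)*(3 - 1*48) + 110253/112009 = (1/9)*(-142)*(3 - 48) + 110253/112009 = (1/9)*(-142)*(-45) + 110253/112009 = 710 + 110253/112009 = 79636643/112009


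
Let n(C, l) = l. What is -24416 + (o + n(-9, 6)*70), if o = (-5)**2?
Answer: -23971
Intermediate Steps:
o = 25
-24416 + (o + n(-9, 6)*70) = -24416 + (25 + 6*70) = -24416 + (25 + 420) = -24416 + 445 = -23971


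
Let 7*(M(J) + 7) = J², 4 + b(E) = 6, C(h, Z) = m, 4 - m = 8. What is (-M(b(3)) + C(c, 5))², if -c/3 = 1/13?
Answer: 289/49 ≈ 5.8980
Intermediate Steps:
m = -4 (m = 4 - 1*8 = 4 - 8 = -4)
c = -3/13 ≈ -0.23077
C(h, Z) = -4
b(E) = 2 (b(E) = -4 + 6 = 2)
M(J) = -7 + J²/7
(-M(b(3)) + C(c, 5))² = (-(-7 + (⅐)*2²) - 4)² = (-(-7 + (⅐)*4) - 4)² = (-(-7 + 4/7) - 4)² = (-1*(-45/7) - 4)² = (45/7 - 4)² = (17/7)² = 289/49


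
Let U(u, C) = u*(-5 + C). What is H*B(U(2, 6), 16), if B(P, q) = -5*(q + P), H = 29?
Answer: -2610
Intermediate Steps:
B(P, q) = -5*P - 5*q (B(P, q) = -5*(P + q) = -5*P - 5*q)
H*B(U(2, 6), 16) = 29*(-10*(-5 + 6) - 5*16) = 29*(-10 - 80) = 29*(-90) = -2610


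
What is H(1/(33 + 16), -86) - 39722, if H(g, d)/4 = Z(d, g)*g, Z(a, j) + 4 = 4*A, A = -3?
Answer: -1946442/49 ≈ -39723.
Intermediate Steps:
Z(a, j) = -16 (Z(a, j) = -4 + 4*(-3) = -4 - 12 = -16)
H(g, d) = -64*g (H(g, d) = 4*(-16*g) = -64*g)
H(1/(33 + 16), -86) - 39722 = -64/(33 + 16) - 39722 = -64/49 - 39722 = -1946442/49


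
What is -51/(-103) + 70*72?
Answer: 519171/103 ≈ 5040.5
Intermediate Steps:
-51/(-103) + 70*72 = -51*(-1/103) + 5040 = 51/103 + 5040 = 519171/103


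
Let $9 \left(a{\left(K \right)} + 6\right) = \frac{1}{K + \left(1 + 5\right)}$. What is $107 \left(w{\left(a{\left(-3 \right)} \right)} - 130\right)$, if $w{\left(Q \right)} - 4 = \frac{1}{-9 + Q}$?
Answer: $- \frac{5449617}{404} \approx -13489.0$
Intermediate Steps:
$a{\left(K \right)} = -6 + \frac{1}{9 \left(6 + K\right)}$ ($a{\left(K \right)} = -6 + \frac{1}{9 \left(K + \left(1 + 5\right)\right)} = -6 + \frac{1}{9 \left(K + 6\right)} = -6 + \frac{1}{9 \left(6 + K\right)}$)
$w{\left(Q \right)} = 4 + \frac{1}{-9 + Q}$
$107 \left(w{\left(a{\left(-3 \right)} \right)} - 130\right) = 107 \left(\frac{-35 + 4 \frac{-323 - -162}{9 \left(6 - 3\right)}}{-9 + \frac{-323 - -162}{9 \left(6 - 3\right)}} - 130\right) = 107 \left(\frac{-35 + 4 \frac{-323 + 162}{9 \cdot 3}}{-9 + \frac{-323 + 162}{9 \cdot 3}} - 130\right) = 107 \left(\frac{-35 + 4 \cdot \frac{1}{9} \cdot \frac{1}{3} \left(-161\right)}{-9 + \frac{1}{9} \cdot \frac{1}{3} \left(-161\right)} - 130\right) = 107 \left(\frac{-35 + 4 \left(- \frac{161}{27}\right)}{-9 - \frac{161}{27}} - 130\right) = 107 \left(\frac{-35 - \frac{644}{27}}{- \frac{404}{27}} - 130\right) = 107 \left(\left(- \frac{27}{404}\right) \left(- \frac{1589}{27}\right) - 130\right) = 107 \left(\frac{1589}{404} - 130\right) = 107 \left(- \frac{50931}{404}\right) = - \frac{5449617}{404}$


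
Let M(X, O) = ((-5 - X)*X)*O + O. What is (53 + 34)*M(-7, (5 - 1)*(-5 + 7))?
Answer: -9048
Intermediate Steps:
M(X, O) = O + O*X*(-5 - X) (M(X, O) = (X*(-5 - X))*O + O = O*X*(-5 - X) + O = O + O*X*(-5 - X))
(53 + 34)*M(-7, (5 - 1)*(-5 + 7)) = (53 + 34)*(((5 - 1)*(-5 + 7))*(1 - 1*(-7)² - 5*(-7))) = 87*((4*2)*(1 - 1*49 + 35)) = 87*(8*(1 - 49 + 35)) = 87*(8*(-13)) = 87*(-104) = -9048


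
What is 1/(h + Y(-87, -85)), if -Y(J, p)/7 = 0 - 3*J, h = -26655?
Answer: -1/28482 ≈ -3.5110e-5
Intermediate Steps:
Y(J, p) = 21*J (Y(J, p) = -7*(0 - 3*J) = -(-21)*J = 21*J)
1/(h + Y(-87, -85)) = 1/(-26655 + 21*(-87)) = 1/(-26655 - 1827) = 1/(-28482) = -1/28482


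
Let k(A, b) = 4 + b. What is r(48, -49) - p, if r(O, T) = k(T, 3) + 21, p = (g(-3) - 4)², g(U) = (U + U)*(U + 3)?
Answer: 12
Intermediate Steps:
g(U) = 2*U*(3 + U) (g(U) = (2*U)*(3 + U) = 2*U*(3 + U))
p = 16 (p = (2*(-3)*(3 - 3) - 4)² = (2*(-3)*0 - 4)² = (0 - 4)² = (-4)² = 16)
r(O, T) = 28 (r(O, T) = (4 + 3) + 21 = 7 + 21 = 28)
r(48, -49) - p = 28 - 1*16 = 28 - 16 = 12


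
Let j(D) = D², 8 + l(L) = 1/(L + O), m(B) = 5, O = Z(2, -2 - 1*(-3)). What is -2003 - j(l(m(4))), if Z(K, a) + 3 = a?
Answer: -18556/9 ≈ -2061.8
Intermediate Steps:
Z(K, a) = -3 + a
O = -2 (O = -3 + (-2 - 1*(-3)) = -3 + (-2 + 3) = -3 + 1 = -2)
l(L) = -8 + 1/(-2 + L) (l(L) = -8 + 1/(L - 2) = -8 + 1/(-2 + L))
-2003 - j(l(m(4))) = -2003 - ((17 - 8*5)/(-2 + 5))² = -2003 - ((17 - 40)/3)² = -2003 - ((⅓)*(-23))² = -2003 - (-23/3)² = -2003 - 1*529/9 = -2003 - 529/9 = -18556/9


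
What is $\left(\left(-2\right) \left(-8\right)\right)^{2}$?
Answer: $256$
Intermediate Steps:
$\left(\left(-2\right) \left(-8\right)\right)^{2} = 16^{2} = 256$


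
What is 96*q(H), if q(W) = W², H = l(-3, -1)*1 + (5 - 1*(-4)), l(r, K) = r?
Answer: 3456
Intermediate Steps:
H = 6 (H = -3*1 + (5 - 1*(-4)) = -3 + (5 + 4) = -3 + 9 = 6)
96*q(H) = 96*6² = 96*36 = 3456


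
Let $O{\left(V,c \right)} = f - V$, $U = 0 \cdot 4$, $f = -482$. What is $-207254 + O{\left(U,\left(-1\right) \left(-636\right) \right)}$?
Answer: $-207736$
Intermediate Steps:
$U = 0$
$O{\left(V,c \right)} = -482 - V$
$-207254 + O{\left(U,\left(-1\right) \left(-636\right) \right)} = -207254 - 482 = -207736$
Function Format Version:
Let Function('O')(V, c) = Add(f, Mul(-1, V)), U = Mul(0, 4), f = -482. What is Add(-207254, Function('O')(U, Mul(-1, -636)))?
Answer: -207736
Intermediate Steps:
U = 0
Function('O')(V, c) = Add(-482, Mul(-1, V))
Add(-207254, Function('O')(U, Mul(-1, -636))) = Add(-207254, Add(-482, Mul(-1, 0))) = Add(-207254, Add(-482, 0)) = Add(-207254, -482) = -207736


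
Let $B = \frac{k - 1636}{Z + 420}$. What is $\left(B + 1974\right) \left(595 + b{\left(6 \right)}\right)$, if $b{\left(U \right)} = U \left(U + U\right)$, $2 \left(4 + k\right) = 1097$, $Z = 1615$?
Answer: $\frac{144793027}{110} \approx 1.3163 \cdot 10^{6}$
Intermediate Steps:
$k = \frac{1089}{2}$ ($k = -4 + \frac{1}{2} \cdot 1097 = -4 + \frac{1097}{2} = \frac{1089}{2} \approx 544.5$)
$b{\left(U \right)} = 2 U^{2}$ ($b{\left(U \right)} = U 2 U = 2 U^{2}$)
$B = - \frac{59}{110}$ ($B = \frac{\frac{1089}{2} - 1636}{1615 + 420} = - \frac{2183}{2 \cdot 2035} = \left(- \frac{2183}{2}\right) \frac{1}{2035} = - \frac{59}{110} \approx -0.53636$)
$\left(B + 1974\right) \left(595 + b{\left(6 \right)}\right) = \left(- \frac{59}{110} + 1974\right) \left(595 + 2 \cdot 6^{2}\right) = \frac{217081 \left(595 + 2 \cdot 36\right)}{110} = \frac{217081 \left(595 + 72\right)}{110} = \frac{217081}{110} \cdot 667 = \frac{144793027}{110}$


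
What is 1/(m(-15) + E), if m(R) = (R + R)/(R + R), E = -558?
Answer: -1/557 ≈ -0.0017953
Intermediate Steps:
m(R) = 1 (m(R) = (2*R)/((2*R)) = (2*R)*(1/(2*R)) = 1)
1/(m(-15) + E) = 1/(1 - 558) = 1/(-557) = -1/557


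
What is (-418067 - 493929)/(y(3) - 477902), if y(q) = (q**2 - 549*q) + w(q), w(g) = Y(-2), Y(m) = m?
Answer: 455998/239771 ≈ 1.9018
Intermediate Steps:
w(g) = -2
y(q) = -2 + q**2 - 549*q (y(q) = (q**2 - 549*q) - 2 = -2 + q**2 - 549*q)
(-418067 - 493929)/(y(3) - 477902) = (-418067 - 493929)/((-2 + 3**2 - 549*3) - 477902) = -911996/((-2 + 9 - 1647) - 477902) = -911996/(-1640 - 477902) = -911996/(-479542) = -911996*(-1/479542) = 455998/239771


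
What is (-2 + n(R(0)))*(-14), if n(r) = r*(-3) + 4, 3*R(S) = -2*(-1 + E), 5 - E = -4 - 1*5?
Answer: -392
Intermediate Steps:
E = 14 (E = 5 - (-4 - 1*5) = 5 - (-4 - 5) = 5 - 1*(-9) = 5 + 9 = 14)
R(S) = -26/3 (R(S) = (-2*(-1 + 14))/3 = (-2*13)/3 = (⅓)*(-26) = -26/3)
n(r) = 4 - 3*r (n(r) = -3*r + 4 = 4 - 3*r)
(-2 + n(R(0)))*(-14) = (-2 + (4 - 3*(-26/3)))*(-14) = (-2 + (4 + 26))*(-14) = (-2 + 30)*(-14) = 28*(-14) = -392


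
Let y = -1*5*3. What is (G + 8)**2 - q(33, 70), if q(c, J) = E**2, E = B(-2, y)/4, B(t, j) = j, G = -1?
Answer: 559/16 ≈ 34.938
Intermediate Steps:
y = -15 (y = -5*3 = -15)
E = -15/4 ≈ -3.7500
q(c, J) = 225/16 (q(c, J) = (-15/4)**2 = 225/16)
(G + 8)**2 - q(33, 70) = (-1 + 8)**2 - 1*225/16 = 7**2 - 225/16 = 49 - 225/16 = 559/16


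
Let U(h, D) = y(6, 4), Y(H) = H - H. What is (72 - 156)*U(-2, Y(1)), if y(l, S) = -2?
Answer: 168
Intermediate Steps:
Y(H) = 0
U(h, D) = -2
(72 - 156)*U(-2, Y(1)) = (72 - 156)*(-2) = -84*(-2) = 168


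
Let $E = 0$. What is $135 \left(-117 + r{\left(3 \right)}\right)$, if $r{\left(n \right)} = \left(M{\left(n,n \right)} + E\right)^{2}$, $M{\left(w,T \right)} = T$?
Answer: $-14580$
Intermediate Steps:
$r{\left(n \right)} = n^{2}$ ($r{\left(n \right)} = \left(n + 0\right)^{2} = n^{2}$)
$135 \left(-117 + r{\left(3 \right)}\right) = 135 \left(-117 + 3^{2}\right) = 135 \left(-117 + 9\right) = 135 \left(-108\right) = -14580$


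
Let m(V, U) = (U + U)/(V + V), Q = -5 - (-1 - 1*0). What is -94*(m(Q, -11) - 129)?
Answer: 23735/2 ≈ 11868.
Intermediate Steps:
Q = -4 (Q = -5 - (-1 + 0) = -5 - 1*(-1) = -5 + 1 = -4)
m(V, U) = U/V (m(V, U) = (2*U)/((2*V)) = (2*U)*(1/(2*V)) = U/V)
-94*(m(Q, -11) - 129) = -94*(-11/(-4) - 129) = -94*(-11*(-¼) - 129) = -94*(11/4 - 129) = -94*(-505/4) = 23735/2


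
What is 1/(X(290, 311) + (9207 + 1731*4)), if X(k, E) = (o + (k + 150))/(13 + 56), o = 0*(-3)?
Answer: 69/1113479 ≈ 6.1968e-5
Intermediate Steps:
o = 0
X(k, E) = 50/23 + k/69 (X(k, E) = (0 + (k + 150))/(13 + 56) = (0 + (150 + k))/69 = (150 + k)*(1/69) = 50/23 + k/69)
1/(X(290, 311) + (9207 + 1731*4)) = 1/((50/23 + (1/69)*290) + (9207 + 1731*4)) = 1/((50/23 + 290/69) + (9207 + 6924)) = 1/(440/69 + 16131) = 1/(1113479/69) = 69/1113479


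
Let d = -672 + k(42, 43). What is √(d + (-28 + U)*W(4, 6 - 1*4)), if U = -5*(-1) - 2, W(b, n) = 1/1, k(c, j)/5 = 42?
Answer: I*√487 ≈ 22.068*I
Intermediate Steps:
k(c, j) = 210 (k(c, j) = 5*42 = 210)
W(b, n) = 1
U = 3 (U = 5 - 2 = 3)
d = -462 (d = -672 + 210 = -462)
√(d + (-28 + U)*W(4, 6 - 1*4)) = √(-462 + (-28 + 3)*1) = √(-462 - 25*1) = √(-462 - 25) = √(-487) = I*√487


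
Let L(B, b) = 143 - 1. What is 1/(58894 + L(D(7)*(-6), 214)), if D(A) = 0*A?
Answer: 1/59036 ≈ 1.6939e-5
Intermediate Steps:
D(A) = 0
L(B, b) = 142
1/(58894 + L(D(7)*(-6), 214)) = 1/(58894 + 142) = 1/59036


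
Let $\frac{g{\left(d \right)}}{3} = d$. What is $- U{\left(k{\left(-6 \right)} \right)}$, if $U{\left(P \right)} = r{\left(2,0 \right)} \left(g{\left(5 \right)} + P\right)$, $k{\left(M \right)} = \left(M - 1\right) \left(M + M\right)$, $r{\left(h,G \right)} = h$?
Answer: $-198$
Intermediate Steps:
$g{\left(d \right)} = 3 d$
$k{\left(M \right)} = 2 M \left(-1 + M\right)$ ($k{\left(M \right)} = \left(-1 + M\right) 2 M = 2 M \left(-1 + M\right)$)
$U{\left(P \right)} = 30 + 2 P$ ($U{\left(P \right)} = 2 \left(3 \cdot 5 + P\right) = 2 \left(15 + P\right) = 30 + 2 P$)
$- U{\left(k{\left(-6 \right)} \right)} = - (30 + 2 \cdot 2 \left(-6\right) \left(-1 - 6\right)) = - (30 + 2 \cdot 2 \left(-6\right) \left(-7\right)) = - (30 + 2 \cdot 84) = - (30 + 168) = \left(-1\right) 198 = -198$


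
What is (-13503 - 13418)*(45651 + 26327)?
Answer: -1937719738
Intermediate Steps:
(-13503 - 13418)*(45651 + 26327) = -26921*71978 = -1937719738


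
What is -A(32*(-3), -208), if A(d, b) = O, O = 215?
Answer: -215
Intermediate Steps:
A(d, b) = 215
-A(32*(-3), -208) = -1*215 = -215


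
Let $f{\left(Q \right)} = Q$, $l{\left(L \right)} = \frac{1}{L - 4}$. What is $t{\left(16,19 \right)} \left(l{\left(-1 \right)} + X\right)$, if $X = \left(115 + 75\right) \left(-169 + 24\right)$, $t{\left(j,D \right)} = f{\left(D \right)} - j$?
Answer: $- \frac{413253}{5} \approx -82651.0$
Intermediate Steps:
$l{\left(L \right)} = \frac{1}{-4 + L}$
$t{\left(j,D \right)} = D - j$
$X = -27550$ ($X = 190 \left(-145\right) = -27550$)
$t{\left(16,19 \right)} \left(l{\left(-1 \right)} + X\right) = \left(19 - 16\right) \left(\frac{1}{-4 - 1} - 27550\right) = \left(19 - 16\right) \left(\frac{1}{-5} - 27550\right) = 3 \left(- \frac{1}{5} - 27550\right) = 3 \left(- \frac{137751}{5}\right) = - \frac{413253}{5}$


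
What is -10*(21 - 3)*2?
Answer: -360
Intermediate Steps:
-10*(21 - 3)*2 = -180*2 = -10*36 = -360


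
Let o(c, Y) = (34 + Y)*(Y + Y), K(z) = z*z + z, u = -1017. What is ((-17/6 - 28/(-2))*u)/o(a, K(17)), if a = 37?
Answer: -7571/138720 ≈ -0.054578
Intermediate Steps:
K(z) = z + z² (K(z) = z² + z = z + z²)
o(c, Y) = 2*Y*(34 + Y) (o(c, Y) = (34 + Y)*(2*Y) = 2*Y*(34 + Y))
((-17/6 - 28/(-2))*u)/o(a, K(17)) = ((-17/6 - 28/(-2))*(-1017))/((2*(17*(1 + 17))*(34 + 17*(1 + 17)))) = ((-17*⅙ - 28*(-½))*(-1017))/((2*(17*18)*(34 + 17*18))) = ((-17/6 + 14)*(-1017))/((2*306*(34 + 306))) = ((67/6)*(-1017))/((2*306*340)) = -22713/2/208080 = -22713/2*1/208080 = -7571/138720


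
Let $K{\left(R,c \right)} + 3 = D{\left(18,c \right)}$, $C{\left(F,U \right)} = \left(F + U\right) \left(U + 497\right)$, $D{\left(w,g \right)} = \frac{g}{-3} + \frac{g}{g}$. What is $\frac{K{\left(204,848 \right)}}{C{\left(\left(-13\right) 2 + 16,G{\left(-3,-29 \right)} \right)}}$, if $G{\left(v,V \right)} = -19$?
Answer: $\frac{427}{20793} \approx 0.020536$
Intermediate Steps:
$D{\left(w,g \right)} = 1 - \frac{g}{3}$ ($D{\left(w,g \right)} = g \left(- \frac{1}{3}\right) + 1 = - \frac{g}{3} + 1 = 1 - \frac{g}{3}$)
$C{\left(F,U \right)} = \left(497 + U\right) \left(F + U\right)$ ($C{\left(F,U \right)} = \left(F + U\right) \left(497 + U\right) = \left(497 + U\right) \left(F + U\right)$)
$K{\left(R,c \right)} = -2 - \frac{c}{3}$ ($K{\left(R,c \right)} = -3 - \left(-1 + \frac{c}{3}\right) = -2 - \frac{c}{3}$)
$\frac{K{\left(204,848 \right)}}{C{\left(\left(-13\right) 2 + 16,G{\left(-3,-29 \right)} \right)}} = \frac{-2 - \frac{848}{3}}{\left(-19\right)^{2} + 497 \left(\left(-13\right) 2 + 16\right) + 497 \left(-19\right) + \left(\left(-13\right) 2 + 16\right) \left(-19\right)} = \frac{-2 - \frac{848}{3}}{361 + 497 \left(-26 + 16\right) - 9443 + \left(-26 + 16\right) \left(-19\right)} = - \frac{854}{3 \left(361 + 497 \left(-10\right) - 9443 - -190\right)} = - \frac{854}{3 \left(361 - 4970 - 9443 + 190\right)} = - \frac{854}{3 \left(-13862\right)} = \left(- \frac{854}{3}\right) \left(- \frac{1}{13862}\right) = \frac{427}{20793}$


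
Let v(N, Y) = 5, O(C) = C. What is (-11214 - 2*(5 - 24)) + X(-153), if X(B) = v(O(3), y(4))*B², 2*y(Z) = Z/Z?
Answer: 105869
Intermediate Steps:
y(Z) = ½ (y(Z) = (Z/Z)/2 = (½)*1 = ½)
X(B) = 5*B²
(-11214 - 2*(5 - 24)) + X(-153) = (-11214 - 2*(5 - 24)) + 5*(-153)² = (-11214 - 2*(-19)) + 5*23409 = (-11214 + 38) + 117045 = -11176 + 117045 = 105869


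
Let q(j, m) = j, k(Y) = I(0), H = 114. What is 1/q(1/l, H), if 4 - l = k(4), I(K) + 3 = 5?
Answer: 2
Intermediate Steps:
I(K) = 2 (I(K) = -3 + 5 = 2)
k(Y) = 2
l = 2 (l = 4 - 1*2 = 4 - 2 = 2)
1/q(1/l, H) = 1/(1/2) = 1/(½) = 2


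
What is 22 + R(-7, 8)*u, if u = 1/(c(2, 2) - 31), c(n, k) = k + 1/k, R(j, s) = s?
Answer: 1238/57 ≈ 21.719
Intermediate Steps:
u = -2/57 (u = 1/((2 + 1/2) - 31) = 1/((2 + ½) - 31) = 1/(5/2 - 31) = 1/(-57/2) = -2/57 ≈ -0.035088)
22 + R(-7, 8)*u = 22 + 8*(-2/57) = 22 - 16/57 = 1238/57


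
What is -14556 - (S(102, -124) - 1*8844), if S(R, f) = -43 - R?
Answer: -5567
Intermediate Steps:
-14556 - (S(102, -124) - 1*8844) = -14556 - ((-43 - 1*102) - 1*8844) = -14556 - ((-43 - 102) - 8844) = -14556 - (-145 - 8844) = -14556 - 1*(-8989) = -14556 + 8989 = -5567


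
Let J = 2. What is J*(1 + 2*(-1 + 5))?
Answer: 18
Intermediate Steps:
J*(1 + 2*(-1 + 5)) = 2*(1 + 2*(-1 + 5)) = 2*(1 + 2*4) = 2*(1 + 8) = 2*9 = 18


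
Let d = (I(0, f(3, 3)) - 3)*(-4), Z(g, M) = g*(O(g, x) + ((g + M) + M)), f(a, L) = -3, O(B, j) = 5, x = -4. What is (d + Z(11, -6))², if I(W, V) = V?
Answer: 4624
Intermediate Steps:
Z(g, M) = g*(5 + g + 2*M) (Z(g, M) = g*(5 + ((g + M) + M)) = g*(5 + ((M + g) + M)) = g*(5 + (g + 2*M)) = g*(5 + g + 2*M))
d = 24 (d = (-3 - 3)*(-4) = -6*(-4) = 24)
(d + Z(11, -6))² = (24 + 11*(5 + 11 + 2*(-6)))² = (24 + 11*(5 + 11 - 12))² = (24 + 11*4)² = (24 + 44)² = 68² = 4624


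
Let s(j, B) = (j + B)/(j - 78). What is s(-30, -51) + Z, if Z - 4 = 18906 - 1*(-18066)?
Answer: 147907/4 ≈ 36977.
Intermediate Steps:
s(j, B) = (B + j)/(-78 + j)
Z = 36976 (Z = 4 + (18906 - 1*(-18066)) = 4 + (18906 + 18066) = 4 + 36972 = 36976)
s(-30, -51) + Z = (-51 - 30)/(-78 - 30) + 36976 = -81/(-108) + 36976 = -1/108*(-81) + 36976 = 3/4 + 36976 = 147907/4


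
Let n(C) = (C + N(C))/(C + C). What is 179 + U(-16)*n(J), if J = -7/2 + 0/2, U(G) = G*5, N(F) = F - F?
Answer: 139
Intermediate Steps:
N(F) = 0
U(G) = 5*G
J = -7/2 (J = -7*½ + 0*(½) = -7/2 + 0 = -7/2 ≈ -3.5000)
n(C) = ½ (n(C) = (C + 0)/(C + C) = C/((2*C)) = C*(1/(2*C)) = ½)
179 + U(-16)*n(J) = 179 + (5*(-16))*(½) = 179 - 80*½ = 179 - 40 = 139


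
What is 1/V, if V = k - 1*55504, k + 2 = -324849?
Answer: -1/380355 ≈ -2.6291e-6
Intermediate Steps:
k = -324851 (k = -2 - 324849 = -324851)
V = -380355 (V = -324851 - 1*55504 = -324851 - 55504 = -380355)
1/V = 1/(-380355) = -1/380355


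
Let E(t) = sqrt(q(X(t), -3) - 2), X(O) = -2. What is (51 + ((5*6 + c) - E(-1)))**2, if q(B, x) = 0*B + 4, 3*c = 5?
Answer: 61522/9 - 496*sqrt(2)/3 ≈ 6602.0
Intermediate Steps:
c = 5/3 (c = (1/3)*5 = 5/3 ≈ 1.6667)
q(B, x) = 4 (q(B, x) = 0 + 4 = 4)
E(t) = sqrt(2) (E(t) = sqrt(4 - 2) = sqrt(2))
(51 + ((5*6 + c) - E(-1)))**2 = (51 + ((5*6 + 5/3) - sqrt(2)))**2 = (51 + ((30 + 5/3) - sqrt(2)))**2 = (51 + (95/3 - sqrt(2)))**2 = (248/3 - sqrt(2))**2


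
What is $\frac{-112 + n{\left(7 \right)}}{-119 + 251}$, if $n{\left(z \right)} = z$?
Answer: $- \frac{35}{44} \approx -0.79545$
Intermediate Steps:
$\frac{-112 + n{\left(7 \right)}}{-119 + 251} = \frac{-112 + 7}{-119 + 251} = \frac{1}{132} \left(-105\right) = - \frac{35}{44}$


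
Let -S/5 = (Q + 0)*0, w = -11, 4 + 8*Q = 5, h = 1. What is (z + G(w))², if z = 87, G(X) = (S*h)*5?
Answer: 7569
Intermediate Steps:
Q = ⅛ (Q = -½ + (⅛)*5 = -½ + 5/8 = ⅛ ≈ 0.12500)
S = 0 (S = -5*(⅛ + 0)*0 = -5*0/8 = -5*0 = 0)
G(X) = 0 (G(X) = (0*1)*5 = 0*5 = 0)
(z + G(w))² = (87 + 0)² = 87² = 7569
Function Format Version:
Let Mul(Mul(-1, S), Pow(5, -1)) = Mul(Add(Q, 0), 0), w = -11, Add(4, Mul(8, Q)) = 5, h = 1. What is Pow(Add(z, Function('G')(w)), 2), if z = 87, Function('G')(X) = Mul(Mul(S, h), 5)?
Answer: 7569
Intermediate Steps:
Q = Rational(1, 8) (Q = Add(Rational(-1, 2), Mul(Rational(1, 8), 5)) = Add(Rational(-1, 2), Rational(5, 8)) = Rational(1, 8) ≈ 0.12500)
S = 0 (S = Mul(-5, Mul(Add(Rational(1, 8), 0), 0)) = Mul(-5, Mul(Rational(1, 8), 0)) = Mul(-5, 0) = 0)
Function('G')(X) = 0 (Function('G')(X) = Mul(Mul(0, 1), 5) = Mul(0, 5) = 0)
Pow(Add(z, Function('G')(w)), 2) = Pow(Add(87, 0), 2) = Pow(87, 2) = 7569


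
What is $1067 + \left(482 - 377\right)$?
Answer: $1172$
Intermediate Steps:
$1067 + \left(482 - 377\right) = 1067 + 105 = 1172$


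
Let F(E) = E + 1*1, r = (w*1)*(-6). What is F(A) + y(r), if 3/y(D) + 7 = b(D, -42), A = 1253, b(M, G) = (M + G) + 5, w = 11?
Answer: 137937/110 ≈ 1254.0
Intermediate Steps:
b(M, G) = 5 + G + M (b(M, G) = (G + M) + 5 = 5 + G + M)
r = -66 (r = (11*1)*(-6) = 11*(-6) = -66)
y(D) = 3/(-44 + D) (y(D) = 3/(-7 + (5 - 42 + D)) = 3/(-7 + (-37 + D)) = 3/(-44 + D))
F(E) = 1 + E (F(E) = E + 1 = 1 + E)
F(A) + y(r) = (1 + 1253) + 3/(-44 - 66) = 1254 + 3/(-110) = 1254 + 3*(-1/110) = 1254 - 3/110 = 137937/110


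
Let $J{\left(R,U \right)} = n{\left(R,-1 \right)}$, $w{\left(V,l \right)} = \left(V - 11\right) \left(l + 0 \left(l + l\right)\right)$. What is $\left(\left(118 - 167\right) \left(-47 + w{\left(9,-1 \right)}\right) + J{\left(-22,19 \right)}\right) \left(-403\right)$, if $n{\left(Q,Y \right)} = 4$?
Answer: $-890227$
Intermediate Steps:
$w{\left(V,l \right)} = l \left(-11 + V\right)$ ($w{\left(V,l \right)} = \left(-11 + V\right) \left(l + 0 \cdot 2 l\right) = \left(-11 + V\right) \left(l + 0\right) = \left(-11 + V\right) l = l \left(-11 + V\right)$)
$J{\left(R,U \right)} = 4$
$\left(\left(118 - 167\right) \left(-47 + w{\left(9,-1 \right)}\right) + J{\left(-22,19 \right)}\right) \left(-403\right) = \left(\left(118 - 167\right) \left(-47 - \left(-11 + 9\right)\right) + 4\right) \left(-403\right) = \left(- 49 \left(-47 - -2\right) + 4\right) \left(-403\right) = \left(- 49 \left(-47 + 2\right) + 4\right) \left(-403\right) = \left(\left(-49\right) \left(-45\right) + 4\right) \left(-403\right) = \left(2205 + 4\right) \left(-403\right) = 2209 \left(-403\right) = -890227$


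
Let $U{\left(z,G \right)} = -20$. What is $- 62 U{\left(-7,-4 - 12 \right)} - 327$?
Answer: $913$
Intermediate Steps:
$- 62 U{\left(-7,-4 - 12 \right)} - 327 = \left(-62\right) \left(-20\right) - 327 = 1240 - 327 = 913$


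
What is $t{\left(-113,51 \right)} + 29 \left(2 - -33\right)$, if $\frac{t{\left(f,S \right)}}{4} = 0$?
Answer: $1015$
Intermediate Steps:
$t{\left(f,S \right)} = 0$ ($t{\left(f,S \right)} = 4 \cdot 0 = 0$)
$t{\left(-113,51 \right)} + 29 \left(2 - -33\right) = 0 + 29 \left(2 - -33\right) = 0 + 29 \left(2 + 33\right) = 0 + 29 \cdot 35 = 0 + 1015 = 1015$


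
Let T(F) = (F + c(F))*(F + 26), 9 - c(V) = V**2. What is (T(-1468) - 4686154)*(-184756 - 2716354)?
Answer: -9007837270988520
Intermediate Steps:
c(V) = 9 - V**2
T(F) = (26 + F)*(9 + F - F**2) (T(F) = (F + (9 - F**2))*(F + 26) = (9 + F - F**2)*(26 + F) = (26 + F)*(9 + F - F**2))
(T(-1468) - 4686154)*(-184756 - 2716354) = ((234 - 1*(-1468)**3 - 25*(-1468)**2 + 35*(-1468)) - 4686154)*(-184756 - 2716354) = ((234 - 1*(-3163575232) - 25*2155024 - 51380) - 4686154)*(-2901110) = ((234 + 3163575232 - 53875600 - 51380) - 4686154)*(-2901110) = (3109648486 - 4686154)*(-2901110) = 3104962332*(-2901110) = -9007837270988520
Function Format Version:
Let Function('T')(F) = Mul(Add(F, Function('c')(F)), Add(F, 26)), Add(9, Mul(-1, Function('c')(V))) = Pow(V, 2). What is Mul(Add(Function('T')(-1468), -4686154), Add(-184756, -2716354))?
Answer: -9007837270988520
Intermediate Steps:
Function('c')(V) = Add(9, Mul(-1, Pow(V, 2)))
Function('T')(F) = Mul(Add(26, F), Add(9, F, Mul(-1, Pow(F, 2)))) (Function('T')(F) = Mul(Add(F, Add(9, Mul(-1, Pow(F, 2)))), Add(F, 26)) = Mul(Add(9, F, Mul(-1, Pow(F, 2))), Add(26, F)) = Mul(Add(26, F), Add(9, F, Mul(-1, Pow(F, 2)))))
Mul(Add(Function('T')(-1468), -4686154), Add(-184756, -2716354)) = Mul(Add(Add(234, Mul(-1, Pow(-1468, 3)), Mul(-25, Pow(-1468, 2)), Mul(35, -1468)), -4686154), Add(-184756, -2716354)) = Mul(Add(Add(234, Mul(-1, -3163575232), Mul(-25, 2155024), -51380), -4686154), -2901110) = Mul(Add(Add(234, 3163575232, -53875600, -51380), -4686154), -2901110) = Mul(Add(3109648486, -4686154), -2901110) = Mul(3104962332, -2901110) = -9007837270988520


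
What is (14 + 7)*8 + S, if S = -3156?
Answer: -2988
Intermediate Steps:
(14 + 7)*8 + S = (14 + 7)*8 - 3156 = 21*8 - 3156 = 168 - 3156 = -2988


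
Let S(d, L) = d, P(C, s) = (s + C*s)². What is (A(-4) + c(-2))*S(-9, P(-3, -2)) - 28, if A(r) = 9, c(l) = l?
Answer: -91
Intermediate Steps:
(A(-4) + c(-2))*S(-9, P(-3, -2)) - 28 = (9 - 2)*(-9) - 28 = 7*(-9) - 28 = -63 - 28 = -91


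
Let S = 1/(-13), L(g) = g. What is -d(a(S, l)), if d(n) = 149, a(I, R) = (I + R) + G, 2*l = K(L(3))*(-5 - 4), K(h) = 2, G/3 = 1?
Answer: -149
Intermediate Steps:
G = 3 (G = 3*1 = 3)
S = -1/13 ≈ -0.076923
l = -9 (l = (2*(-5 - 4))/2 = (2*(-9))/2 = (½)*(-18) = -9)
a(I, R) = 3 + I + R (a(I, R) = (I + R) + 3 = 3 + I + R)
-d(a(S, l)) = -1*149 = -149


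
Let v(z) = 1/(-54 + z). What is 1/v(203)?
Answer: 149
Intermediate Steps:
1/v(203) = 1/(1/(-54 + 203)) = 1/(1/149) = 149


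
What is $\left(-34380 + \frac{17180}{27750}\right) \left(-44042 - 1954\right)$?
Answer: $\frac{1462715453624}{925} \approx 1.5813 \cdot 10^{9}$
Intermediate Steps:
$\left(-34380 + \frac{17180}{27750}\right) \left(-44042 - 1954\right) = \left(-34380 + 17180 \cdot \frac{1}{27750}\right) \left(-45996\right) = \left(-34380 + \frac{1718}{2775}\right) \left(-45996\right) = \left(- \frac{95402782}{2775}\right) \left(-45996\right) = \frac{1462715453624}{925}$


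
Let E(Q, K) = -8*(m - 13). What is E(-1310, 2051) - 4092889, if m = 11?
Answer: -4092873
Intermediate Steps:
E(Q, K) = 16 (E(Q, K) = -8*(11 - 13) = -8*(-2) = 16)
E(-1310, 2051) - 4092889 = 16 - 4092889 = -4092873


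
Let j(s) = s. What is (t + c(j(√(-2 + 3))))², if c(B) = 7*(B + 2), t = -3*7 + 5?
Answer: 25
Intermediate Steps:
t = -16 (t = -21 + 5 = -16)
c(B) = 14 + 7*B (c(B) = 7*(2 + B) = 14 + 7*B)
(t + c(j(√(-2 + 3))))² = (-16 + (14 + 7*√(-2 + 3)))² = (-16 + (14 + 7*√1))² = (-16 + (14 + 7*1))² = (-16 + (14 + 7))² = (-16 + 21)² = 5² = 25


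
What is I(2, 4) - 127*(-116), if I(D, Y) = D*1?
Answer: 14734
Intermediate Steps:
I(D, Y) = D
I(2, 4) - 127*(-116) = 2 - 127*(-116) = 2 + 14732 = 14734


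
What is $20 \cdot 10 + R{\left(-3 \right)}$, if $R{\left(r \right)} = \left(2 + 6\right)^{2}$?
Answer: $264$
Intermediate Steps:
$R{\left(r \right)} = 64$ ($R{\left(r \right)} = 8^{2} = 64$)
$20 \cdot 10 + R{\left(-3 \right)} = 20 \cdot 10 + 64 = 200 + 64 = 264$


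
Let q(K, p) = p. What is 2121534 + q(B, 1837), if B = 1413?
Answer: 2123371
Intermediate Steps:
2121534 + q(B, 1837) = 2121534 + 1837 = 2123371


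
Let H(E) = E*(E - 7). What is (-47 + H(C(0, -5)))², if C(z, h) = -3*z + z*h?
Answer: 2209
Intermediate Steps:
C(z, h) = -3*z + h*z
H(E) = E*(-7 + E)
(-47 + H(C(0, -5)))² = (-47 + (0*(-3 - 5))*(-7 + 0*(-3 - 5)))² = (-47 + (0*(-8))*(-7 + 0*(-8)))² = (-47 + 0*(-7 + 0))² = (-47 + 0*(-7))² = (-47 + 0)² = (-47)² = 2209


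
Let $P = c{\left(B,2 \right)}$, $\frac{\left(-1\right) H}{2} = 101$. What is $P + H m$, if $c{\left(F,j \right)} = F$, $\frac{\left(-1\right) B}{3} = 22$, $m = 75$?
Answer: $-15216$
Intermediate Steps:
$H = -202$ ($H = \left(-2\right) 101 = -202$)
$B = -66$ ($B = \left(-3\right) 22 = -66$)
$P = -66$
$P + H m = -66 - 15150 = -15216$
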